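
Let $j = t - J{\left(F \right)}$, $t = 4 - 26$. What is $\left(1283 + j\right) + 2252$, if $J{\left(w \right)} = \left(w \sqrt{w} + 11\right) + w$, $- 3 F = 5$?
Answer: $\frac{10511}{3} + \frac{5 i \sqrt{15}}{9} \approx 3503.7 + 2.1517 i$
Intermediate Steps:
$F = - \frac{5}{3}$ ($F = \left(- \frac{1}{3}\right) 5 = - \frac{5}{3} \approx -1.6667$)
$t = -22$ ($t = 4 - 26 = -22$)
$J{\left(w \right)} = 11 + w + w^{\frac{3}{2}}$ ($J{\left(w \right)} = \left(w^{\frac{3}{2}} + 11\right) + w = \left(11 + w^{\frac{3}{2}}\right) + w = 11 + w + w^{\frac{3}{2}}$)
$j = - \frac{94}{3} + \frac{5 i \sqrt{15}}{9}$ ($j = -22 - \left(11 - \frac{5}{3} + \left(- \frac{5}{3}\right)^{\frac{3}{2}}\right) = -22 - \left(11 - \frac{5}{3} - \frac{5 i \sqrt{15}}{9}\right) = -22 - \left(\frac{28}{3} - \frac{5 i \sqrt{15}}{9}\right) = - \frac{94}{3} + \frac{5 i \sqrt{15}}{9} \approx -31.333 + 2.1517 i$)
$\left(1283 + j\right) + 2252 = \left(1283 - \left(\frac{94}{3} - \frac{5 i \sqrt{15}}{9}\right)\right) + 2252 = \left(\frac{3755}{3} + \frac{5 i \sqrt{15}}{9}\right) + 2252 = \frac{10511}{3} + \frac{5 i \sqrt{15}}{9}$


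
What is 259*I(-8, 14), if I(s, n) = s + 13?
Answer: 1295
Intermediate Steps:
I(s, n) = 13 + s
259*I(-8, 14) = 259*(13 - 8) = 259*5 = 1295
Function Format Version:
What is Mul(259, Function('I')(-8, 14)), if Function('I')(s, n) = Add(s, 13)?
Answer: 1295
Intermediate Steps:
Function('I')(s, n) = Add(13, s)
Mul(259, Function('I')(-8, 14)) = Mul(259, Add(13, -8)) = Mul(259, 5) = 1295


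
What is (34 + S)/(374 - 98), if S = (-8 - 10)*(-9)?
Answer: 49/69 ≈ 0.71014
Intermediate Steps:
S = 162 (S = -18*(-9) = 162)
(34 + S)/(374 - 98) = (34 + 162)/(374 - 98) = 196/276 = 196*(1/276) = 49/69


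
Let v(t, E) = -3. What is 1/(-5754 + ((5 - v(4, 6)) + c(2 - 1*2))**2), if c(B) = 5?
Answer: -1/5585 ≈ -0.00017905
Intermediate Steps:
1/(-5754 + ((5 - v(4, 6)) + c(2 - 1*2))**2) = 1/(-5754 + ((5 - 1*(-3)) + 5)**2) = 1/(-5754 + ((5 + 3) + 5)**2) = 1/(-5754 + (8 + 5)**2) = 1/(-5754 + 13**2) = 1/(-5754 + 169) = 1/(-5585) = -1/5585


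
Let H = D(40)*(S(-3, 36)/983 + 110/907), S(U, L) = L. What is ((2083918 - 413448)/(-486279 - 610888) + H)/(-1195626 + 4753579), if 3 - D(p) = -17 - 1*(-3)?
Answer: 1136483885028/3480436771131267731 ≈ 3.2653e-7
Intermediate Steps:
D(p) = 17 (D(p) = 3 - (-17 - 1*(-3)) = 3 - (-17 + 3) = 3 - 1*(-14) = 3 + 14 = 17)
H = 2393294/891581 (H = 17*(36/983 + 110/907) = 17*(140782/891581) = 2393294/891581 ≈ 2.6843)
((2083918 - 413448)/(-486279 - 610888) + H)/(-1195626 + 4753579) = ((2083918 - 413448)/(-486279 - 610888) + 2393294/891581)/(-1195626 + 4753579) = (1670470/(-1097167) + 2393294/891581)/3557953 = (1670470*(-1/1097167) + 2393294/891581)*(1/3557953) = (-1670470/1097167 + 2393294/891581)*(1/3557953) = (1136483885028/978213251027)*(1/3557953) = 1136483885028/3480436771131267731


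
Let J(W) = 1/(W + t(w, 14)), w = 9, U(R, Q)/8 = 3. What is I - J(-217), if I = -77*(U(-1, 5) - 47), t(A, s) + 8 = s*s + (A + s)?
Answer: 10627/6 ≈ 1771.2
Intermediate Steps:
U(R, Q) = 24 (U(R, Q) = 8*3 = 24)
t(A, s) = -8 + A + s + s² (t(A, s) = -8 + (s*s + (A + s)) = -8 + (s² + (A + s)) = -8 + (A + s + s²) = -8 + A + s + s²)
I = 1771 (I = -77*(24 - 47) = -77*(-23) = 1771)
J(W) = 1/(211 + W) (J(W) = 1/(W + (-8 + 9 + 14 + 14²)) = 1/(W + (-8 + 9 + 14 + 196)) = 1/(W + 211) = 1/(211 + W))
I - J(-217) = 1771 - 1/(211 - 217) = 1771 - 1/(-6) = 1771 - 1*(-⅙) = 1771 + ⅙ = 10627/6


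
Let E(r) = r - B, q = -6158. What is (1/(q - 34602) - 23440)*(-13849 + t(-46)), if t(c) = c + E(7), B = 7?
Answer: 2655096620379/8152 ≈ 3.2570e+8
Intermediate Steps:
E(r) = -7 + r (E(r) = r - 1*7 = r - 7 = -7 + r)
t(c) = c (t(c) = c + (-7 + 7) = c + 0 = c)
(1/(q - 34602) - 23440)*(-13849 + t(-46)) = (1/(-6158 - 34602) - 23440)*(-13849 - 46) = (1/(-40760) - 23440)*(-13895) = (-1/40760 - 23440)*(-13895) = -955414401/40760*(-13895) = 2655096620379/8152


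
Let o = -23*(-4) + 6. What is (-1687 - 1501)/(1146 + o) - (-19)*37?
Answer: 217836/311 ≈ 700.44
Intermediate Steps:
o = 98 (o = 92 + 6 = 98)
(-1687 - 1501)/(1146 + o) - (-19)*37 = (-1687 - 1501)/(1146 + 98) - (-19)*37 = -3188/1244 - 1*(-703) = -3188*1/1244 + 703 = -797/311 + 703 = 217836/311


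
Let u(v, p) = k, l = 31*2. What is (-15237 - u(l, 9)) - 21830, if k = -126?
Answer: -36941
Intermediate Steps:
l = 62
u(v, p) = -126
(-15237 - u(l, 9)) - 21830 = (-15237 - 1*(-126)) - 21830 = (-15237 + 126) - 21830 = -15111 - 21830 = -36941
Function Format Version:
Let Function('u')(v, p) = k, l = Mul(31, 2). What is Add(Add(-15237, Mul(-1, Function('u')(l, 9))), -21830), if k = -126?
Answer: -36941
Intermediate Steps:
l = 62
Function('u')(v, p) = -126
Add(Add(-15237, Mul(-1, Function('u')(l, 9))), -21830) = Add(Add(-15237, Mul(-1, -126)), -21830) = Add(Add(-15237, 126), -21830) = Add(-15111, -21830) = -36941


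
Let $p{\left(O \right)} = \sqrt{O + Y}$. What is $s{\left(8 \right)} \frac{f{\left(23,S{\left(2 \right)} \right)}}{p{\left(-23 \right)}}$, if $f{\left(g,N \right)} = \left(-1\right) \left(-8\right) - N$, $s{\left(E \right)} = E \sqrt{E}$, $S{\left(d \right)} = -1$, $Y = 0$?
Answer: $- \frac{144 i \sqrt{46}}{23} \approx - 42.463 i$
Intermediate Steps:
$p{\left(O \right)} = \sqrt{O}$ ($p{\left(O \right)} = \sqrt{O + 0} = \sqrt{O}$)
$s{\left(E \right)} = E^{\frac{3}{2}}$
$f{\left(g,N \right)} = 8 - N$
$s{\left(8 \right)} \frac{f{\left(23,S{\left(2 \right)} \right)}}{p{\left(-23 \right)}} = 8^{\frac{3}{2}} \frac{8 - -1}{\sqrt{-23}} = 16 \sqrt{2} \frac{8 + 1}{i \sqrt{23}} = 16 \sqrt{2} \cdot 9 \left(- \frac{i \sqrt{23}}{23}\right) = 16 \sqrt{2} \left(- \frac{9 i \sqrt{23}}{23}\right) = - \frac{144 i \sqrt{46}}{23}$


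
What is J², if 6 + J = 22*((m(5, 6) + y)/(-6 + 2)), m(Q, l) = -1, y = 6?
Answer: 4489/4 ≈ 1122.3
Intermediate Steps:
J = -67/2 (J = -6 + 22*((-1 + 6)/(-6 + 2)) = -6 + 22*(5/(-4)) = -6 + 22*(5*(-¼)) = -6 + 22*(-5/4) = -6 - 55/2 = -67/2 ≈ -33.500)
J² = (-67/2)² = 4489/4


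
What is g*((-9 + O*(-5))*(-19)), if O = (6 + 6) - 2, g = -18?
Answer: -20178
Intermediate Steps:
O = 10 (O = 12 - 2 = 10)
g*((-9 + O*(-5))*(-19)) = -18*(-9 + 10*(-5))*(-19) = -18*(-9 - 50)*(-19) = -(-1062)*(-19) = -18*1121 = -20178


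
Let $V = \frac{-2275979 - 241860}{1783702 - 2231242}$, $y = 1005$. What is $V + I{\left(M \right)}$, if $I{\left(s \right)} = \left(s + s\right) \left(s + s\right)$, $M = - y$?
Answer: $\frac{1808108871839}{447540} \approx 4.0401 \cdot 10^{6}$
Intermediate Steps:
$M = -1005$ ($M = \left(-1\right) 1005 = -1005$)
$I{\left(s \right)} = 4 s^{2}$ ($I{\left(s \right)} = 2 s 2 s = 4 s^{2}$)
$V = \frac{2517839}{447540}$ ($V = \frac{-2275979 - 241860}{-447540} = \left(-2517839\right) \left(- \frac{1}{447540}\right) = \frac{2517839}{447540} \approx 5.626$)
$V + I{\left(M \right)} = \frac{2517839}{447540} + 4 \left(-1005\right)^{2} = \frac{2517839}{447540} + 4 \cdot 1010025 = \frac{2517839}{447540} + 4040100 = \frac{1808108871839}{447540}$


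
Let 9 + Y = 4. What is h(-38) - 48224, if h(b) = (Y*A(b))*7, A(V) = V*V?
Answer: -98764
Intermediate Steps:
Y = -5 (Y = -9 + 4 = -5)
A(V) = V**2
h(b) = -35*b**2 (h(b) = -5*b**2*7 = -35*b**2)
h(-38) - 48224 = -35*(-38)**2 - 48224 = -35*1444 - 48224 = -50540 - 48224 = -98764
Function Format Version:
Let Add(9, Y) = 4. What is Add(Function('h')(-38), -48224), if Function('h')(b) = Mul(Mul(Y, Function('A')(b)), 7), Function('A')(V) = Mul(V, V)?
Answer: -98764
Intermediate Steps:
Y = -5 (Y = Add(-9, 4) = -5)
Function('A')(V) = Pow(V, 2)
Function('h')(b) = Mul(-35, Pow(b, 2)) (Function('h')(b) = Mul(Mul(-5, Pow(b, 2)), 7) = Mul(-35, Pow(b, 2)))
Add(Function('h')(-38), -48224) = Add(Mul(-35, Pow(-38, 2)), -48224) = Add(Mul(-35, 1444), -48224) = Add(-50540, -48224) = -98764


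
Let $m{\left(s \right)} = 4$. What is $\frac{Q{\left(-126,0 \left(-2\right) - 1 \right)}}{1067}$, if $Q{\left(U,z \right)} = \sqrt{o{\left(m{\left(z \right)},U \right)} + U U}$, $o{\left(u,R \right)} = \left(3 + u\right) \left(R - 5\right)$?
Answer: $\frac{\sqrt{14959}}{1067} \approx 0.11463$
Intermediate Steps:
$o{\left(u,R \right)} = \left(-5 + R\right) \left(3 + u\right)$ ($o{\left(u,R \right)} = \left(3 + u\right) \left(-5 + R\right) = \left(-5 + R\right) \left(3 + u\right)$)
$Q{\left(U,z \right)} = \sqrt{-35 + U^{2} + 7 U}$ ($Q{\left(U,z \right)} = \sqrt{\left(-15 - 20 + 3 U + U 4\right) + U U} = \sqrt{\left(-15 - 20 + 3 U + 4 U\right) + U^{2}} = \sqrt{\left(-35 + 7 U\right) + U^{2}} = \sqrt{-35 + U^{2} + 7 U}$)
$\frac{Q{\left(-126,0 \left(-2\right) - 1 \right)}}{1067} = \frac{\sqrt{-35 + \left(-126\right)^{2} + 7 \left(-126\right)}}{1067} = \sqrt{-35 + 15876 - 882} \cdot \frac{1}{1067} = \sqrt{14959} \cdot \frac{1}{1067} = \frac{\sqrt{14959}}{1067}$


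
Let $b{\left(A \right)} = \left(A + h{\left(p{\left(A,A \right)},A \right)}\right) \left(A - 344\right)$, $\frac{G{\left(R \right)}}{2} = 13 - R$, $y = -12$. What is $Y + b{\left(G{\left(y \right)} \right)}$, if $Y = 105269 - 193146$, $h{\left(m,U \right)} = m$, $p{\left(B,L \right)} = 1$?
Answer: $-102871$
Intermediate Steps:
$G{\left(R \right)} = 26 - 2 R$ ($G{\left(R \right)} = 2 \left(13 - R\right) = 26 - 2 R$)
$b{\left(A \right)} = \left(1 + A\right) \left(-344 + A\right)$ ($b{\left(A \right)} = \left(A + 1\right) \left(A - 344\right) = \left(1 + A\right) \left(-344 + A\right)$)
$Y = -87877$
$Y + b{\left(G{\left(y \right)} \right)} = -87877 - \left(344 - \left(26 - -24\right)^{2} + 343 \left(26 - -24\right)\right) = -87877 - \left(344 - \left(26 + 24\right)^{2} + 343 \left(26 + 24\right)\right) = -87877 - \left(17494 - 2500\right) = -87877 - 14994 = -102871$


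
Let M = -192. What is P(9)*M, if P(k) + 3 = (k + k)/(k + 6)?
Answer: 1728/5 ≈ 345.60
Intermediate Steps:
P(k) = -3 + 2*k/(6 + k) (P(k) = -3 + (k + k)/(k + 6) = -3 + (2*k)/(6 + k) = -3 + 2*k/(6 + k))
P(9)*M = ((-18 - 1*9)/(6 + 9))*(-192) = ((-18 - 9)/15)*(-192) = ((1/15)*(-27))*(-192) = -9/5*(-192) = 1728/5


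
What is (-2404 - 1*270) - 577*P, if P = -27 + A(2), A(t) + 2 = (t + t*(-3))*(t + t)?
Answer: 23291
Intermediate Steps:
A(t) = -2 - 4*t² (A(t) = -2 + (t + t*(-3))*(t + t) = -2 + (t - 3*t)*(2*t) = -2 + (-2*t)*(2*t) = -2 - 4*t²)
P = -45 (P = -27 + (-2 - 4*2²) = -27 + (-2 - 4*4) = -27 + (-2 - 16) = -27 - 18 = -45)
(-2404 - 1*270) - 577*P = (-2404 - 1*270) - 577*(-45) = (-2404 - 270) - 1*(-25965) = -2674 + 25965 = 23291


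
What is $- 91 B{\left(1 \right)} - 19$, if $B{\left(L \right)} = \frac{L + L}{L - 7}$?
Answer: $\frac{34}{3} \approx 11.333$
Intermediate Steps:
$B{\left(L \right)} = \frac{2 L}{-7 + L}$
$- 91 B{\left(1 \right)} - 19 = - 91 \cdot 2 \cdot 1 \frac{1}{-7 + 1} - 19 = - 91 \cdot 2 \cdot 1 \frac{1}{-6} - 19 = - 91 \cdot 2 \cdot 1 \left(- \frac{1}{6}\right) - 19 = \left(-91\right) \left(- \frac{1}{3}\right) - 19 = \frac{91}{3} - 19 = \frac{34}{3}$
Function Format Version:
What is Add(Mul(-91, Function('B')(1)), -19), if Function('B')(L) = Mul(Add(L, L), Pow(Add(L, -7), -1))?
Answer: Rational(34, 3) ≈ 11.333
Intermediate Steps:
Function('B')(L) = Mul(2, L, Pow(Add(-7, L), -1)) (Function('B')(L) = Mul(Mul(2, L), Pow(Add(-7, L), -1)) = Mul(2, L, Pow(Add(-7, L), -1)))
Add(Mul(-91, Function('B')(1)), -19) = Add(Mul(-91, Mul(2, 1, Pow(Add(-7, 1), -1))), -19) = Add(Mul(-91, Mul(2, 1, Pow(-6, -1))), -19) = Add(Mul(-91, Mul(2, 1, Rational(-1, 6))), -19) = Add(Mul(-91, Rational(-1, 3)), -19) = Add(Rational(91, 3), -19) = Rational(34, 3)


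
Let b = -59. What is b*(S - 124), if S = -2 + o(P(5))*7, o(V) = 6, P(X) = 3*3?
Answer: 4956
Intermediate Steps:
P(X) = 9
S = 40 (S = -2 + 6*7 = -2 + 42 = 40)
b*(S - 124) = -59*(40 - 124) = -59*(-84) = 4956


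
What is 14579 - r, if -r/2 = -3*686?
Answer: 10463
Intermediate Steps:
r = 4116 (r = -(-6)*686 = -2*(-2058) = 4116)
14579 - r = 14579 - 1*4116 = 14579 - 4116 = 10463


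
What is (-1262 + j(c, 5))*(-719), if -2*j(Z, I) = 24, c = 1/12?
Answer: 916006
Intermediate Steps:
c = 1/12 ≈ 0.083333
j(Z, I) = -12 (j(Z, I) = -½*24 = -12)
(-1262 + j(c, 5))*(-719) = (-1262 - 12)*(-719) = -1274*(-719) = 916006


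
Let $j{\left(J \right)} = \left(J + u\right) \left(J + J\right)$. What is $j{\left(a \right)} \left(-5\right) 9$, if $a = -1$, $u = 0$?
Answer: $-90$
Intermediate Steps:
$j{\left(J \right)} = 2 J^{2}$ ($j{\left(J \right)} = \left(J + 0\right) \left(J + J\right) = J 2 J = 2 J^{2}$)
$j{\left(a \right)} \left(-5\right) 9 = 2 \left(-1\right)^{2} \left(-5\right) 9 = 2 \cdot 1 \left(-5\right) 9 = 2 \left(-5\right) 9 = \left(-10\right) 9 = -90$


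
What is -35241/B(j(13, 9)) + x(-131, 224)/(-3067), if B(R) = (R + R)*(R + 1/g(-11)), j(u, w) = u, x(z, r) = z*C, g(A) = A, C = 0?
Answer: -387651/3692 ≈ -105.00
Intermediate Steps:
x(z, r) = 0 (x(z, r) = z*0 = 0)
B(R) = 2*R*(-1/11 + R) (B(R) = (R + R)*(R + 1/(-11)) = (2*R)*(R - 1/11) = (2*R)*(-1/11 + R) = 2*R*(-1/11 + R))
-35241/B(j(13, 9)) + x(-131, 224)/(-3067) = -35241*11/(26*(-1 + 11*13)) + 0/(-3067) = -35241*11/(26*(-1 + 143)) + 0*(-1/3067) = -35241/((2/11)*13*142) + 0 = -35241/3692/11 + 0 = -35241*11/3692 + 0 = -387651/3692 + 0 = -387651/3692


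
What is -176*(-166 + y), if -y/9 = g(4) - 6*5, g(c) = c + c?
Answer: -5632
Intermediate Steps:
g(c) = 2*c
y = 198 (y = -9*(2*4 - 6*5) = -9*(8 - 30) = -9*(-22) = 198)
-176*(-166 + y) = -176*(-166 + 198) = -176*32 = -5632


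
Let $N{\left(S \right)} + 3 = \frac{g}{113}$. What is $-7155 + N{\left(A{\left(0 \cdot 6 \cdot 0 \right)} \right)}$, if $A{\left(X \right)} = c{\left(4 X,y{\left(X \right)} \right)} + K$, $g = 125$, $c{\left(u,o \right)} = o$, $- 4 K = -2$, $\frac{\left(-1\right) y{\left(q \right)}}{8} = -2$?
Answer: $- \frac{808729}{113} \approx -7156.9$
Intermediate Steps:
$y{\left(q \right)} = 16$ ($y{\left(q \right)} = \left(-8\right) \left(-2\right) = 16$)
$K = \frac{1}{2}$ ($K = \left(- \frac{1}{4}\right) \left(-2\right) = \frac{1}{2} \approx 0.5$)
$A{\left(X \right)} = \frac{33}{2}$ ($A{\left(X \right)} = 16 + \frac{1}{2} = \frac{33}{2}$)
$N{\left(S \right)} = - \frac{214}{113}$ ($N{\left(S \right)} = -3 + \frac{125}{113} = - \frac{214}{113}$)
$-7155 + N{\left(A{\left(0 \cdot 6 \cdot 0 \right)} \right)} = -7155 - \frac{214}{113} = - \frac{808729}{113}$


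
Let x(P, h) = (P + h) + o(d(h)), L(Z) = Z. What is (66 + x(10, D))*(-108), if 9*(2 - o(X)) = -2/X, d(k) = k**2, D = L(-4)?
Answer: -15987/2 ≈ -7993.5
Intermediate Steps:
D = -4
o(X) = 2 + 2/(9*X) (o(X) = 2 - (-2)/(9*X) = 2 + 2/(9*X))
x(P, h) = 2 + P + h + 2/(9*h**2) (x(P, h) = (P + h) + (2 + 2/(9*(h**2))) = (P + h) + (2 + 2/(9*h**2)) = 2 + P + h + 2/(9*h**2))
(66 + x(10, D))*(-108) = (66 + (2 + 10 - 4 + (2/9)/(-4)**2))*(-108) = (66 + (2 + 10 - 4 + (2/9)*(1/16)))*(-108) = (66 + (2 + 10 - 4 + 1/72))*(-108) = (66 + 577/72)*(-108) = (5329/72)*(-108) = -15987/2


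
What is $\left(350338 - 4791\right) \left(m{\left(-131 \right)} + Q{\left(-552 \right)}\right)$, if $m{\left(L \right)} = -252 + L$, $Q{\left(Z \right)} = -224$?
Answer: $-209747029$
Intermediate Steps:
$\left(350338 - 4791\right) \left(m{\left(-131 \right)} + Q{\left(-552 \right)}\right) = \left(350338 - 4791\right) \left(\left(-252 - 131\right) - 224\right) = 345547 \left(-383 - 224\right) = 345547 \left(-607\right) = -209747029$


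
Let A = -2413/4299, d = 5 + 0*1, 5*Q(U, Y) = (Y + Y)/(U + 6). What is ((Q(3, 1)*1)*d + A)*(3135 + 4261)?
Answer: -32342708/12897 ≈ -2507.8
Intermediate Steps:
Q(U, Y) = 2*Y/(5*(6 + U)) (Q(U, Y) = ((Y + Y)/(U + 6))/5 = ((2*Y)/(6 + U))/5 = (2*Y/(6 + U))/5 = 2*Y/(5*(6 + U)))
d = 5 (d = 5 + 0 = 5)
A = -2413/4299 (A = -2413*1/4299 = -2413/4299 ≈ -0.56129)
((Q(3, 1)*1)*d + A)*(3135 + 4261) = ((((2/5)*1/(6 + 3))*1)*5 - 2413/4299)*(3135 + 4261) = ((((2/5)*1/9)*1)*5 - 2413/4299)*7396 = ((((2/5)*1*(1/9))*1)*5 - 2413/4299)*7396 = (((2/45)*1)*5 - 2413/4299)*7396 = ((2/45)*5 - 2413/4299)*7396 = (2/9 - 2413/4299)*7396 = -4373/12897*7396 = -32342708/12897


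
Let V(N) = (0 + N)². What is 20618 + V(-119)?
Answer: 34779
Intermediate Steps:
V(N) = N²
20618 + V(-119) = 20618 + (-119)² = 20618 + 14161 = 34779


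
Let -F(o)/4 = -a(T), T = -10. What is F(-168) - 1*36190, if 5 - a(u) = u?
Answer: -36130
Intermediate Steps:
a(u) = 5 - u
F(o) = 60 (F(o) = -(-4)*(5 - 1*(-10)) = -(-4)*(5 + 10) = -(-4)*15 = -4*(-15) = 60)
F(-168) - 1*36190 = 60 - 1*36190 = 60 - 36190 = -36130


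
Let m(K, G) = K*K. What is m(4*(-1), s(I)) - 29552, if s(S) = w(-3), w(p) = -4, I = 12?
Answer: -29536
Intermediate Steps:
s(S) = -4
m(K, G) = K**2
m(4*(-1), s(I)) - 29552 = (4*(-1))**2 - 29552 = (-4)**2 - 29552 = 16 - 29552 = -29536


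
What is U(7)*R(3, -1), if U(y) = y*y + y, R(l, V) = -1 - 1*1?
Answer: -112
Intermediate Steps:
R(l, V) = -2 (R(l, V) = -1 - 1 = -2)
U(y) = y + y² (U(y) = y² + y = y + y²)
U(7)*R(3, -1) = (7*(1 + 7))*(-2) = (7*8)*(-2) = 56*(-2) = -112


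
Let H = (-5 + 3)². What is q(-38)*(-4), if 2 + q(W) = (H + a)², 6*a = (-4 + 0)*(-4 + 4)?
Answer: -56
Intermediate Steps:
a = 0 (a = ((-4 + 0)*(-4 + 4))/6 = (-4*0)/6 = (⅙)*0 = 0)
H = 4 (H = (-2)² = 4)
q(W) = 14 (q(W) = -2 + (4 + 0)² = -2 + 4² = -2 + 16 = 14)
q(-38)*(-4) = 14*(-4) = -56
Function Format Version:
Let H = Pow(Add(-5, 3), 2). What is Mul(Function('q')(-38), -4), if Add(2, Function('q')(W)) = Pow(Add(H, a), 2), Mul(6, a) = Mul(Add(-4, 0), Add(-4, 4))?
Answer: -56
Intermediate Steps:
a = 0 (a = Mul(Rational(1, 6), Mul(Add(-4, 0), Add(-4, 4))) = Mul(Rational(1, 6), Mul(-4, 0)) = Mul(Rational(1, 6), 0) = 0)
H = 4 (H = Pow(-2, 2) = 4)
Function('q')(W) = 14 (Function('q')(W) = Add(-2, Pow(Add(4, 0), 2)) = Add(-2, Pow(4, 2)) = Add(-2, 16) = 14)
Mul(Function('q')(-38), -4) = Mul(14, -4) = -56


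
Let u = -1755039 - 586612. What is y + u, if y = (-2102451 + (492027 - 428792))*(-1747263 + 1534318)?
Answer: 434238509469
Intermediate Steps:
y = 434240851120 (y = (-2102451 + 63235)*(-212945) = -2039216*(-212945) = 434240851120)
u = -2341651
y + u = 434240851120 - 2341651 = 434238509469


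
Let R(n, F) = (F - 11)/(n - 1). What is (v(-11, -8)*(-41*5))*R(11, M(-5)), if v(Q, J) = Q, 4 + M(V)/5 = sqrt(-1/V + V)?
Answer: -13981/2 + 451*I*sqrt(30) ≈ -6990.5 + 2470.2*I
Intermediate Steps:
M(V) = -20 + 5*sqrt(V - 1/V) (M(V) = -20 + 5*sqrt(-1/V + V) = -20 + 5*sqrt(V - 1/V))
R(n, F) = (-11 + F)/(-1 + n)
(v(-11, -8)*(-41*5))*R(11, M(-5)) = (-(-451)*5)*((-11 + (-20 + 5*sqrt(-5 - 1/(-5))))/(-1 + 11)) = (-11*(-205))*((-11 + (-20 + 5*sqrt(-5 - 1*(-1/5))))/10) = 2255*((-11 + (-20 + 5*sqrt(-5 + 1/5)))/10) = 2255*((-11 + (-20 + 5*sqrt(-24/5)))/10) = 2255*((-11 + (-20 + 5*(2*I*sqrt(30)/5)))/10) = 2255*((-11 + (-20 + 2*I*sqrt(30)))/10) = 2255*((-31 + 2*I*sqrt(30))/10) = 2255*(-31/10 + I*sqrt(30)/5) = -13981/2 + 451*I*sqrt(30)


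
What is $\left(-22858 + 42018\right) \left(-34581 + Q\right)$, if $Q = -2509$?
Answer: $-710644400$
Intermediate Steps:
$\left(-22858 + 42018\right) \left(-34581 + Q\right) = \left(-22858 + 42018\right) \left(-34581 - 2509\right) = 19160 \left(-37090\right) = -710644400$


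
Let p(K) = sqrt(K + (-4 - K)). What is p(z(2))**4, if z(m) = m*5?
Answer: 16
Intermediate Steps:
z(m) = 5*m
p(K) = 2*I (p(K) = sqrt(-4) = 2*I)
p(z(2))**4 = (2*I)**4 = 16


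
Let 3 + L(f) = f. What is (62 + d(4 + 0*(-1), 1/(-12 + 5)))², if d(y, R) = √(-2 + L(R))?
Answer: 26872/7 + 744*I*√7/7 ≈ 3838.9 + 281.21*I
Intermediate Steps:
L(f) = -3 + f
d(y, R) = √(-5 + R) (d(y, R) = √(-2 + (-3 + R)) = √(-5 + R))
(62 + d(4 + 0*(-1), 1/(-12 + 5)))² = (62 + √(-5 + 1/(-12 + 5)))² = (62 + √(-5 + 1/(-7)))² = (62 + √(-5 - ⅐))² = (62 + √(-36/7))² = (62 + 6*I*√7/7)²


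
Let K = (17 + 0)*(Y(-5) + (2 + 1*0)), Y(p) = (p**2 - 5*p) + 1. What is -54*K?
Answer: -48654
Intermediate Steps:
Y(p) = 1 + p**2 - 5*p
K = 901 (K = (17 + 0)*((1 + (-5)**2 - 5*(-5)) + (2 + 1*0)) = 17*((1 + 25 + 25) + (2 + 0)) = 17*(51 + 2) = 17*53 = 901)
-54*K = -54*901 = -48654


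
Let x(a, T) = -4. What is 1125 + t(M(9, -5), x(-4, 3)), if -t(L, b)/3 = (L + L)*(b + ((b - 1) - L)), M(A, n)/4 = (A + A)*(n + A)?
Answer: 514341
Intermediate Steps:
M(A, n) = 8*A*(A + n) (M(A, n) = 4*((A + A)*(n + A)) = 4*((2*A)*(A + n)) = 4*(2*A*(A + n)) = 8*A*(A + n))
t(L, b) = -6*L*(-1 - L + 2*b) (t(L, b) = -3*(L + L)*(b + ((b - 1) - L)) = -3*2*L*(b + ((-1 + b) - L)) = -3*2*L*(b + (-1 + b - L)) = -3*2*L*(-1 - L + 2*b) = -6*L*(-1 - L + 2*b))
1125 + t(M(9, -5), x(-4, 3)) = 1125 + 6*(8*9*(9 - 5))*(1 + 8*9*(9 - 5) - 2*(-4)) = 1125 + 6*(8*9*4)*(1 + 8*9*4 + 8) = 1125 + 6*288*(1 + 288 + 8) = 1125 + 6*288*297 = 1125 + 513216 = 514341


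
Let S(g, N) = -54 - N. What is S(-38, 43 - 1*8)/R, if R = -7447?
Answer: 89/7447 ≈ 0.011951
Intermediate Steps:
S(-38, 43 - 1*8)/R = (-54 - (43 - 1*8))/(-7447) = (-54 - (43 - 8))*(-1/7447) = (-54 - 1*35)*(-1/7447) = (-54 - 35)*(-1/7447) = -89*(-1/7447) = 89/7447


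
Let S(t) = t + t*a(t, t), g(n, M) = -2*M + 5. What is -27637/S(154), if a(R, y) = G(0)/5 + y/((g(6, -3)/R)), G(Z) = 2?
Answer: -138185/1661198 ≈ -0.083184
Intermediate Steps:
g(n, M) = 5 - 2*M
a(R, y) = ⅖ + R*y/11 (a(R, y) = 2/5 + y/(((5 - 2*(-3))/R)) = 2*(⅕) + y/(((5 + 6)/R)) = ⅖ + y/((11/R)) = ⅖ + y*(R/11) = ⅖ + R*y/11)
S(t) = t + t*(⅖ + t²/11) (S(t) = t + t*(⅖ + t*t/11) = t + t*(⅖ + t²/11))
-27637/S(154) = -27637*5/(14*(77 + 5*154²)) = -27637*5/(14*(77 + 5*23716)) = -27637*5/(14*(77 + 118580)) = -27637/((1/55)*154*118657) = -27637/1661198/5 = -27637*5/1661198 = -138185/1661198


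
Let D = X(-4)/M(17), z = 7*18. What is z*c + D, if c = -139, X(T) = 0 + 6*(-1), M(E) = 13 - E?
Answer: -35025/2 ≈ -17513.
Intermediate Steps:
z = 126
X(T) = -6 (X(T) = 0 - 6 = -6)
D = 3/2 (D = -6/(13 - 1*17) = -6/(13 - 17) = -6/(-4) = -6*(-1/4) = 3/2 ≈ 1.5000)
z*c + D = 126*(-139) + 3/2 = -17514 + 3/2 = -35025/2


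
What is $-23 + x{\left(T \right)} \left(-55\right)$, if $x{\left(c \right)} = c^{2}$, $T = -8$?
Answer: $-3543$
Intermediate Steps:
$-23 + x{\left(T \right)} \left(-55\right) = -23 + \left(-8\right)^{2} \left(-55\right) = -23 + 64 \left(-55\right) = -23 - 3520 = -3543$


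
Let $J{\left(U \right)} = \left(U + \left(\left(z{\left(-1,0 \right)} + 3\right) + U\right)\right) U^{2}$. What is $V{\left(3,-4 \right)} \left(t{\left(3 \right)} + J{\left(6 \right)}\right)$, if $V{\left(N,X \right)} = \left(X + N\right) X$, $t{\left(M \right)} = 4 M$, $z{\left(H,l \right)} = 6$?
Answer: $3072$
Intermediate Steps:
$V{\left(N,X \right)} = X \left(N + X\right)$ ($V{\left(N,X \right)} = \left(N + X\right) X = X \left(N + X\right)$)
$J{\left(U \right)} = U^{2} \left(9 + 2 U\right)$ ($J{\left(U \right)} = \left(U + \left(\left(6 + 3\right) + U\right)\right) U^{2} = \left(U + \left(9 + U\right)\right) U^{2} = \left(9 + 2 U\right) U^{2} = U^{2} \left(9 + 2 U\right)$)
$V{\left(3,-4 \right)} \left(t{\left(3 \right)} + J{\left(6 \right)}\right) = - 4 \left(3 - 4\right) \left(4 \cdot 3 + 6^{2} \left(9 + 2 \cdot 6\right)\right) = \left(-4\right) \left(-1\right) \left(12 + 36 \left(9 + 12\right)\right) = 4 \left(12 + 36 \cdot 21\right) = 4 \left(12 + 756\right) = 4 \cdot 768 = 3072$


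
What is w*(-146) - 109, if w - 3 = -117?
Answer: 16535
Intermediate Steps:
w = -114 (w = 3 - 117 = -114)
w*(-146) - 109 = -114*(-146) - 109 = 16644 - 109 = 16535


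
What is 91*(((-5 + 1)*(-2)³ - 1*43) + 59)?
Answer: 4368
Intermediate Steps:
91*(((-5 + 1)*(-2)³ - 1*43) + 59) = 91*((-4*(-8) - 43) + 59) = 91*((32 - 43) + 59) = 91*(-11 + 59) = 91*48 = 4368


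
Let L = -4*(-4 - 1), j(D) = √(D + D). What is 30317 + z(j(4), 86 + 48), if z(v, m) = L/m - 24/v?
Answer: 2031249/67 - 6*√2 ≈ 30309.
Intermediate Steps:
j(D) = √2*√D (j(D) = √(2*D) = √2*√D)
L = 20 (L = -4*(-5) = 20)
z(v, m) = -24/v + 20/m (z(v, m) = 20/m - 24/v = -24/v + 20/m)
30317 + z(j(4), 86 + 48) = 30317 + (-24*√2/4 + 20/(86 + 48)) = 30317 + (-24*√2/4 + 20/134) = 30317 + (-24*√2/4 + 20*(1/134)) = 30317 + (-6*√2 + 10/67) = 30317 + (10/67 - 6*√2) = 2031249/67 - 6*√2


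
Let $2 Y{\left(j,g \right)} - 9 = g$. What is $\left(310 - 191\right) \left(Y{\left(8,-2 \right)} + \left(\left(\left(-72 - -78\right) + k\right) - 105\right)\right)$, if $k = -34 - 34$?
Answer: $- \frac{38913}{2} \approx -19457.0$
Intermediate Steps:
$k = -68$ ($k = -34 - 34 = -68$)
$Y{\left(j,g \right)} = \frac{9}{2} + \frac{g}{2}$
$\left(310 - 191\right) \left(Y{\left(8,-2 \right)} + \left(\left(\left(-72 - -78\right) + k\right) - 105\right)\right) = \left(310 - 191\right) \left(\left(\frac{9}{2} + \frac{1}{2} \left(-2\right)\right) - 167\right) = 119 \left(\left(\frac{9}{2} - 1\right) + \left(\left(\left(-72 + 78\right) - 68\right) - 105\right)\right) = 119 \left(\frac{7}{2} + \left(\left(6 - 68\right) - 105\right)\right) = 119 \left(\frac{7}{2} - 167\right) = 119 \left(- \frac{327}{2}\right) = - \frac{38913}{2}$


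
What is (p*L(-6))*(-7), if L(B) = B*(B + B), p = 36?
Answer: -18144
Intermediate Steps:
L(B) = 2*B² (L(B) = B*(2*B) = 2*B²)
(p*L(-6))*(-7) = (36*(2*(-6)²))*(-7) = (36*(2*36))*(-7) = (36*72)*(-7) = 2592*(-7) = -18144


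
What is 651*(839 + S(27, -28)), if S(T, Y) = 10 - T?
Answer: 535122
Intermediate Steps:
651*(839 + S(27, -28)) = 651*(839 + (10 - 1*27)) = 651*(839 + (10 - 27)) = 651*(839 - 17) = 651*822 = 535122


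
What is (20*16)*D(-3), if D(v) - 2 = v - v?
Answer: 640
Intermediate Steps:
D(v) = 2 (D(v) = 2 + (v - v) = 2 + 0 = 2)
(20*16)*D(-3) = (20*16)*2 = 320*2 = 640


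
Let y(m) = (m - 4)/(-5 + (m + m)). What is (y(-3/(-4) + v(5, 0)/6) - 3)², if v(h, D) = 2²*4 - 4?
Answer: 121/4 ≈ 30.250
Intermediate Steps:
v(h, D) = 12 (v(h, D) = 4*4 - 4 = 16 - 4 = 12)
y(m) = (-4 + m)/(-5 + 2*m)
(y(-3/(-4) + v(5, 0)/6) - 3)² = ((-4 + (-3/(-4) + 12/6))/(-5 + 2*(-3/(-4) + 12/6)) - 3)² = ((-4 + (-3*(-¼) + 12*(⅙)))/(-5 + 2*(-3*(-¼) + 12*(⅙))) - 3)² = ((-4 + (¾ + 2))/(-5 + 2*(¾ + 2)) - 3)² = ((-4 + 11/4)/(-5 + 2*(11/4)) - 3)² = (-5/4/(-5 + 11/2) - 3)² = (-5/4/(½) - 3)² = (2*(-5/4) - 3)² = (-5/2 - 3)² = (-11/2)² = 121/4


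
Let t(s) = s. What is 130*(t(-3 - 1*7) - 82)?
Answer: -11960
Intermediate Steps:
130*(t(-3 - 1*7) - 82) = 130*((-3 - 1*7) - 82) = 130*((-3 - 7) - 82) = 130*(-10 - 82) = 130*(-92) = -11960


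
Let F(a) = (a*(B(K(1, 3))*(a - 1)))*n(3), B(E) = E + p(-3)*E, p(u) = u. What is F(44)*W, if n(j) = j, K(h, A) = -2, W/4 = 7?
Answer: 635712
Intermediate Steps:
W = 28 (W = 4*7 = 28)
B(E) = -2*E (B(E) = E - 3*E = -2*E)
F(a) = 3*a*(-4 + 4*a) (F(a) = (a*((-2*(-2))*(a - 1)))*3 = (a*(4*(-1 + a)))*3 = (a*(-4 + 4*a))*3 = 3*a*(-4 + 4*a))
F(44)*W = (12*44*(-1 + 44))*28 = (12*44*43)*28 = 22704*28 = 635712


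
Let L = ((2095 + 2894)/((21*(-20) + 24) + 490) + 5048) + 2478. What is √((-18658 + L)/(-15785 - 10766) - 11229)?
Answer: I*√69942703608614158/2495794 ≈ 105.96*I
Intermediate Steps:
L = 712433/94 (L = (4989/((-420 + 24) + 490) + 5048) + 2478 = (4989/(-396 + 490) + 5048) + 2478 = (4989/94 + 5048) + 2478 = 479501/94 + 2478 = 712433/94 ≈ 7579.1)
√((-18658 + L)/(-15785 - 10766) - 11229) = √((-18658 + 712433/94)/(-15785 - 10766) - 11229) = √(-1041419/94/(-26551) - 11229) = √(-1041419/94*(-1/26551) - 11229) = √(1041419/2495794 - 11229) = √(-28024229407/2495794) = I*√69942703608614158/2495794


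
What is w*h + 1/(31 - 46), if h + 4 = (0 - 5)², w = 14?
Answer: 4409/15 ≈ 293.93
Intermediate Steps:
h = 21 (h = -4 + (0 - 5)² = -4 + (-5)² = -4 + 25 = 21)
w*h + 1/(31 - 46) = 14*21 + 1/(31 - 46) = 294 + 1/(-15) = 294 - 1/15 = 4409/15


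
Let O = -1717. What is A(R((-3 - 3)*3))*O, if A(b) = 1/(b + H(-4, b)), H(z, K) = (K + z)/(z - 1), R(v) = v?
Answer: 505/4 ≈ 126.25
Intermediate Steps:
H(z, K) = (K + z)/(-1 + z)
A(b) = 1/(⅘ + 4*b/5) (A(b) = 1/(b + (b - 4)/(-1 - 4)) = 1/(b + (-4 + b)/(-5)) = 1/(b - (-4 + b)/5) = 1/(b + (⅘ - b/5)) = 1/(⅘ + 4*b/5))
A(R((-3 - 3)*3))*O = (5/(4*(1 + (-3 - 3)*3)))*(-1717) = (5/(4*(1 - 6*3)))*(-1717) = (5/(4*(1 - 18)))*(-1717) = ((5/4)/(-17))*(-1717) = ((5/4)*(-1/17))*(-1717) = -5/68*(-1717) = 505/4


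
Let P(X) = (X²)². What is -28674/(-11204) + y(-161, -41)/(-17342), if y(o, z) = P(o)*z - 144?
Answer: 38580795307076/24287471 ≈ 1.5885e+6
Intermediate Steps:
P(X) = X⁴
y(o, z) = -144 + z*o⁴ (y(o, z) = o⁴*z - 144 = z*o⁴ - 144 = -144 + z*o⁴)
-28674/(-11204) + y(-161, -41)/(-17342) = -28674/(-11204) + (-144 - 41*(-161)⁴)/(-17342) = -28674*(-1/11204) + (-144 - 41*671898241)*(-1/17342) = 14337/5602 + (-144 - 27547827881)*(-1/17342) = 14337/5602 - 27547828025*(-1/17342) = 14337/5602 + 27547828025/17342 = 38580795307076/24287471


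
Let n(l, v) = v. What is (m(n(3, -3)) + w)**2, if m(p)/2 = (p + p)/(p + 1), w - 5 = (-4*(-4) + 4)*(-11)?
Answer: 43681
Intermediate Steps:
w = -215 (w = 5 + (-4*(-4) + 4)*(-11) = 5 + (16 + 4)*(-11) = 5 + 20*(-11) = 5 - 220 = -215)
m(p) = 4*p/(1 + p) (m(p) = 2*((p + p)/(p + 1)) = 2*((2*p)/(1 + p)) = 2*(2*p/(1 + p)) = 4*p/(1 + p))
(m(n(3, -3)) + w)**2 = (4*(-3)/(1 - 3) - 215)**2 = (4*(-3)/(-2) - 215)**2 = (4*(-3)*(-1/2) - 215)**2 = (6 - 215)**2 = (-209)**2 = 43681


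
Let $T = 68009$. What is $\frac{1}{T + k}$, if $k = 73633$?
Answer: $\frac{1}{141642} \approx 7.0601 \cdot 10^{-6}$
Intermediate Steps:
$\frac{1}{T + k} = \frac{1}{68009 + 73633} = \frac{1}{141642}$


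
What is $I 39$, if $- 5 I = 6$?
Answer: $- \frac{234}{5} \approx -46.8$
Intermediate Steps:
$I = - \frac{6}{5}$ ($I = \left(- \frac{1}{5}\right) 6 = - \frac{6}{5} \approx -1.2$)
$I 39 = \left(- \frac{6}{5}\right) 39 = - \frac{234}{5}$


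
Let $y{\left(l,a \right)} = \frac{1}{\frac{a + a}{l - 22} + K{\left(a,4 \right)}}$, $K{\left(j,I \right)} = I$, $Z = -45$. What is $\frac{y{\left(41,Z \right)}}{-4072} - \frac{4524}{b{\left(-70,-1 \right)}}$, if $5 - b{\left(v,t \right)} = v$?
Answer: $- \frac{85967589}{1425200} \approx -60.32$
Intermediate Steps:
$b{\left(v,t \right)} = 5 - v$
$y{\left(l,a \right)} = \frac{1}{4 + \frac{2 a}{-22 + l}}$ ($y{\left(l,a \right)} = \frac{1}{\frac{a + a}{l - 22} + 4} = \frac{1}{\frac{2 a}{-22 + l} + 4} = \frac{1}{4 + \frac{2 a}{-22 + l}}$)
$\frac{y{\left(41,Z \right)}}{-4072} - \frac{4524}{b{\left(-70,-1 \right)}} = \frac{\frac{1}{2} \frac{1}{-44 - 45 + 2 \cdot 41} \left(-22 + 41\right)}{-4072} - \frac{4524}{5 - -70} = \frac{1}{2} \frac{1}{-44 - 45 + 82} \cdot 19 \left(- \frac{1}{4072}\right) - \frac{4524}{5 + 70} = \frac{1}{2} \frac{1}{-7} \cdot 19 \left(- \frac{1}{4072}\right) - \frac{4524}{75} = \frac{1}{2} \left(- \frac{1}{7}\right) 19 \left(- \frac{1}{4072}\right) - \frac{1508}{25} = \left(- \frac{19}{14}\right) \left(- \frac{1}{4072}\right) - \frac{1508}{25} = \frac{19}{57008} - \frac{1508}{25} = - \frac{85967589}{1425200}$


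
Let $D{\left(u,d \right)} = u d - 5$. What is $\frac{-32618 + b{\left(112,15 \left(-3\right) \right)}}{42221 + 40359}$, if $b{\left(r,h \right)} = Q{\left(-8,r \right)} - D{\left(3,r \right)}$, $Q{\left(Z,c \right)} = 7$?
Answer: $- \frac{16471}{41290} \approx -0.39891$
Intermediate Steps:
$D{\left(u,d \right)} = -5 + d u$ ($D{\left(u,d \right)} = d u - 5 = -5 + d u$)
$b{\left(r,h \right)} = 12 - 3 r$ ($b{\left(r,h \right)} = 7 - \left(-5 + r 3\right) = 7 - \left(-5 + 3 r\right) = 12 - 3 r$)
$\frac{-32618 + b{\left(112,15 \left(-3\right) \right)}}{42221 + 40359} = \frac{-32618 + \left(12 - 336\right)}{42221 + 40359} = \frac{-32618 + \left(12 - 336\right)}{82580} = \left(-32618 - 324\right) \frac{1}{82580} = \left(-32942\right) \frac{1}{82580} = - \frac{16471}{41290}$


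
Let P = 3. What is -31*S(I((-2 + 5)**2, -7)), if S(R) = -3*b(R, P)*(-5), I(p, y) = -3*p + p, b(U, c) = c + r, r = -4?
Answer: 465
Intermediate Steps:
b(U, c) = -4 + c (b(U, c) = c - 4 = -4 + c)
I(p, y) = -2*p
S(R) = -15 (S(R) = -3*(-4 + 3)*(-5) = -3*(-1)*(-5) = 3*(-5) = -15)
-31*S(I((-2 + 5)**2, -7)) = -31*(-15) = 465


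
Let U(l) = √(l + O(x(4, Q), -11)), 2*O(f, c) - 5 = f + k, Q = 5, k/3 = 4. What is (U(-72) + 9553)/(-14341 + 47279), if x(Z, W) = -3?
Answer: 9553/32938 + I*√65/32938 ≈ 0.29003 + 0.00024477*I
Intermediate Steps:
k = 12 (k = 3*4 = 12)
O(f, c) = 17/2 + f/2 (O(f, c) = 5/2 + (f + 12)/2 = 5/2 + (12 + f)/2 = 5/2 + (6 + f/2) = 17/2 + f/2)
U(l) = √(7 + l) (U(l) = √(l + (17/2 + (½)*(-3))) = √(l + (17/2 - 3/2)) = √(l + 7) = √(7 + l))
(U(-72) + 9553)/(-14341 + 47279) = (√(7 - 72) + 9553)/(-14341 + 47279) = (√(-65) + 9553)/32938 = (I*√65 + 9553)*(1/32938) = (9553 + I*√65)*(1/32938) = 9553/32938 + I*√65/32938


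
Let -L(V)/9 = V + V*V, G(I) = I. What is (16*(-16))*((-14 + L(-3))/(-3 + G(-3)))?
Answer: -8704/3 ≈ -2901.3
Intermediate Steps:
L(V) = -9*V - 9*V**2 (L(V) = -9*(V + V*V) = -9*(V + V**2) = -9*V - 9*V**2)
(16*(-16))*((-14 + L(-3))/(-3 + G(-3))) = (16*(-16))*((-14 - 9*(-3)*(1 - 3))/(-3 - 3)) = -256*(-14 - 9*(-3)*(-2))/(-6) = -256*(-14 - 54)*(-1)/6 = -(-17408)*(-1)/6 = -256*34/3 = -8704/3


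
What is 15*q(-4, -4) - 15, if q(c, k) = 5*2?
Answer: 135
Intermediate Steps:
q(c, k) = 10
15*q(-4, -4) - 15 = 15*10 - 15 = 150 - 15 = 135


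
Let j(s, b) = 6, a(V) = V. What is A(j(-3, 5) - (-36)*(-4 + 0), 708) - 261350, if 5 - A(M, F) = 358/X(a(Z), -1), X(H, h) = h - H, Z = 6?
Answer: -1829057/7 ≈ -2.6129e+5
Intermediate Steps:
A(M, F) = 393/7 (A(M, F) = 5 - 358/(-1 - 1*6) = 5 - 358/(-1 - 6) = 5 - 358/(-7) = 5 - 358*(-1)/7 = 5 - 1*(-358/7) = 5 + 358/7 = 393/7)
A(j(-3, 5) - (-36)*(-4 + 0), 708) - 261350 = 393/7 - 261350 = -1829057/7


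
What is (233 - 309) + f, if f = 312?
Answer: 236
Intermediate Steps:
(233 - 309) + f = (233 - 309) + 312 = -76 + 312 = 236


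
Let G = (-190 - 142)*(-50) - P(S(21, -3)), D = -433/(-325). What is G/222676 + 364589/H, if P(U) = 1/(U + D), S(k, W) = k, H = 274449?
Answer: 622308622731587/443559645693192 ≈ 1.4030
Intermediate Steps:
D = 433/325 (D = -433*(-1/325) = 433/325 ≈ 1.3323)
P(U) = 1/(433/325 + U) (P(U) = 1/(U + 433/325) = 1/(433/325 + U))
G = 120482475/7258 (G = (-190 - 142)*(-50) - 325/(433 + 325*21) = -332*(-50) - 325/(433 + 6825) = 16600 - 325/7258 = 120482475/7258 ≈ 16600.)
G/222676 + 364589/H = (120482475/7258)/222676 + 364589/274449 = (120482475/7258)*(1/222676) + 364589*(1/274449) = 120482475/1616182408 + 364589/274449 = 622308622731587/443559645693192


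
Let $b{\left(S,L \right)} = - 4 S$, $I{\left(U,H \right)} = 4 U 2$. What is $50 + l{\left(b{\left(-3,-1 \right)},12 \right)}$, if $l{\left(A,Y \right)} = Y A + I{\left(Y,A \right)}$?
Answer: $290$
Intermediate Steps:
$I{\left(U,H \right)} = 8 U$
$l{\left(A,Y \right)} = 8 Y + A Y$ ($l{\left(A,Y \right)} = Y A + 8 Y = A Y + 8 Y = 8 Y + A Y$)
$50 + l{\left(b{\left(-3,-1 \right)},12 \right)} = 50 + 12 \left(8 - -12\right) = 50 + 12 \left(8 + 12\right) = 50 + 12 \cdot 20 = 50 + 240 = 290$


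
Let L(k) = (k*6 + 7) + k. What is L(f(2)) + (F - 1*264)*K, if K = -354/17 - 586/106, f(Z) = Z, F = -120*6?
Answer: 23382033/901 ≈ 25951.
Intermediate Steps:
F = -720
L(k) = 7 + 7*k (L(k) = (6*k + 7) + k = (7 + 6*k) + k = 7 + 7*k)
K = -23743/901 (K = -354*1/17 - 586*1/106 = -354/17 - 293/53 = -23743/901 ≈ -26.352)
L(f(2)) + (F - 1*264)*K = (7 + 7*2) + (-720 - 1*264)*(-23743/901) = (7 + 14) + (-720 - 264)*(-23743/901) = 21 - 984*(-23743/901) = 21 + 23363112/901 = 23382033/901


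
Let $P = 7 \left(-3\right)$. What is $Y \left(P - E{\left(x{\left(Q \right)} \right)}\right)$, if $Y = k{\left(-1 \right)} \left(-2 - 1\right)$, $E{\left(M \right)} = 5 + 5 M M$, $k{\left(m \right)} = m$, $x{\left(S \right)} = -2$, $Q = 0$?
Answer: $-138$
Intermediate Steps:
$P = -21$
$E{\left(M \right)} = 5 + 5 M^{2}$
$Y = 3$ ($Y = - (-2 - 1) = \left(-1\right) \left(-3\right) = 3$)
$Y \left(P - E{\left(x{\left(Q \right)} \right)}\right) = 3 \left(-21 - \left(5 + 5 \left(-2\right)^{2}\right)\right) = 3 \left(-21 - \left(5 + 5 \cdot 4\right)\right) = 3 \left(-21 - \left(5 + 20\right)\right) = 3 \left(-21 - 25\right) = 3 \left(-46\right) = -138$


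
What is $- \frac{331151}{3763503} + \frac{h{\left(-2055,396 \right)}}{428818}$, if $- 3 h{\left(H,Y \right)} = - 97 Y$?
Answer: $- \frac{46907808553}{806928914727} \approx -0.058131$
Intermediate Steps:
$h{\left(H,Y \right)} = \frac{97 Y}{3}$ ($h{\left(H,Y \right)} = - \frac{\left(-97\right) Y}{3} = \frac{97 Y}{3}$)
$- \frac{331151}{3763503} + \frac{h{\left(-2055,396 \right)}}{428818} = - \frac{331151}{3763503} + \frac{\frac{97}{3} \cdot 396}{428818} = \left(-331151\right) \frac{1}{3763503} + 12804 \cdot \frac{1}{428818} = - \frac{331151}{3763503} + \frac{6402}{214409} = - \frac{46907808553}{806928914727}$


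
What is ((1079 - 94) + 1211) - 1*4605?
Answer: -2409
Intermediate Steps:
((1079 - 94) + 1211) - 1*4605 = (985 + 1211) - 4605 = 2196 - 4605 = -2409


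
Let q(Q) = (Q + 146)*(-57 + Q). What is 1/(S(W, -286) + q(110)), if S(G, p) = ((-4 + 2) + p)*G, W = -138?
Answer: 1/53312 ≈ 1.8758e-5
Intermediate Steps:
S(G, p) = G*(-2 + p) (S(G, p) = (-2 + p)*G = G*(-2 + p))
q(Q) = (-57 + Q)*(146 + Q) (q(Q) = (146 + Q)*(-57 + Q) = (-57 + Q)*(146 + Q))
1/(S(W, -286) + q(110)) = 1/(-138*(-2 - 286) + (-8322 + 110² + 89*110)) = 1/(-138*(-288) + (-8322 + 12100 + 9790)) = 1/(39744 + 13568) = 1/53312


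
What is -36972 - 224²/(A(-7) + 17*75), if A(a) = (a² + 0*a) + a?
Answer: -48742300/1317 ≈ -37010.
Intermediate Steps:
A(a) = a + a² (A(a) = (a² + 0) + a = a² + a = a + a²)
-36972 - 224²/(A(-7) + 17*75) = -36972 - 224²/(-7*(1 - 7) + 17*75) = -36972 - 50176/(-7*(-6) + 1275) = -36972 - 50176/(42 + 1275) = -36972 - 50176/1317 = -48742300/1317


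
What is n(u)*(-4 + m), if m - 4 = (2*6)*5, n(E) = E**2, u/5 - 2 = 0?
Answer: 6000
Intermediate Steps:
u = 10 (u = 10 + 5*0 = 10 + 0 = 10)
m = 64 (m = 4 + (2*6)*5 = 4 + 12*5 = 4 + 60 = 64)
n(u)*(-4 + m) = 10**2*(-4 + 64) = 100*60 = 6000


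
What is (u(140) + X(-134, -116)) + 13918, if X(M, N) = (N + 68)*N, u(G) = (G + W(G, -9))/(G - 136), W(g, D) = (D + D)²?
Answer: 19602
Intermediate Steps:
W(g, D) = 4*D² (W(g, D) = (2*D)² = 4*D²)
u(G) = (324 + G)/(-136 + G) (u(G) = (G + 4*(-9)²)/(G - 136) = (G + 4*81)/(-136 + G) = (G + 324)/(-136 + G) = (324 + G)/(-136 + G))
X(M, N) = N*(68 + N) (X(M, N) = (68 + N)*N = N*(68 + N))
(u(140) + X(-134, -116)) + 13918 = ((324 + 140)/(-136 + 140) - 116*(68 - 116)) + 13918 = (464/4 - 116*(-48)) + 13918 = ((¼)*464 + 5568) + 13918 = (116 + 5568) + 13918 = 5684 + 13918 = 19602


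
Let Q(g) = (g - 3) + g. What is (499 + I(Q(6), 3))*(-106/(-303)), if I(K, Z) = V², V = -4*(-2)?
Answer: 59678/303 ≈ 196.96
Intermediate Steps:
V = 8
Q(g) = -3 + 2*g (Q(g) = (-3 + g) + g = -3 + 2*g)
I(K, Z) = 64 (I(K, Z) = 8² = 64)
(499 + I(Q(6), 3))*(-106/(-303)) = (499 + 64)*(-106/(-303)) = 563*(-106*(-1/303)) = 563*(106/303) = 59678/303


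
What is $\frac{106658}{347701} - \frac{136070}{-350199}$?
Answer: $\frac{4980188236}{7162620147} \approx 0.6953$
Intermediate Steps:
$\frac{106658}{347701} - \frac{136070}{-350199} = 106658 \cdot \frac{1}{347701} - - \frac{136070}{350199} = \frac{6274}{20453} + \frac{136070}{350199} = \frac{4980188236}{7162620147}$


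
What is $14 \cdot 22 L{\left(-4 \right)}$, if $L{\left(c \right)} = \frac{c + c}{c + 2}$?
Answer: $1232$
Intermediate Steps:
$L{\left(c \right)} = \frac{2 c}{2 + c}$
$14 \cdot 22 L{\left(-4 \right)} = 14 \cdot 22 \cdot 2 \left(-4\right) \frac{1}{2 - 4} = 308 \cdot 2 \left(-4\right) \frac{1}{-2} = 308 \cdot 2 \left(-4\right) \left(- \frac{1}{2}\right) = 308 \cdot 4 = 1232$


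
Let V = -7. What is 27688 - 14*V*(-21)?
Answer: 25630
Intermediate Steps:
27688 - 14*V*(-21) = 27688 - 14*(-7)*(-21) = 27688 + 98*(-21) = 27688 - 2058 = 25630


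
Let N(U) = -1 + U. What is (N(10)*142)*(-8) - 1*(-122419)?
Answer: 112195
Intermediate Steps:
(N(10)*142)*(-8) - 1*(-122419) = ((-1 + 10)*142)*(-8) - 1*(-122419) = (9*142)*(-8) + 122419 = 1278*(-8) + 122419 = -10224 + 122419 = 112195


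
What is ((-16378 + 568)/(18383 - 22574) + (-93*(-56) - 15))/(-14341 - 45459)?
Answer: -7259891/83540600 ≈ -0.086902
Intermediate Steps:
((-16378 + 568)/(18383 - 22574) + (-93*(-56) - 15))/(-14341 - 45459) = (-15810/(-4191) + (5208 - 15))/(-59800) = (-15810*(-1/4191) + 5193)*(-1/59800) = (5270/1397 + 5193)*(-1/59800) = (7259891/1397)*(-1/59800) = -7259891/83540600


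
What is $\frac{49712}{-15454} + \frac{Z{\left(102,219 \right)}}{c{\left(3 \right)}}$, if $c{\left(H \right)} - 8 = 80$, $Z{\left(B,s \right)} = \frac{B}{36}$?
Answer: $- \frac{12992609}{4079856} \approx -3.1846$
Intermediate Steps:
$Z{\left(B,s \right)} = \frac{B}{36}$ ($Z{\left(B,s \right)} = B \frac{1}{36} = \frac{B}{36}$)
$c{\left(H \right)} = 88$ ($c{\left(H \right)} = 8 + 80 = 88$)
$\frac{49712}{-15454} + \frac{Z{\left(102,219 \right)}}{c{\left(3 \right)}} = \frac{49712}{-15454} + \frac{\frac{1}{36} \cdot 102}{88} = 49712 \left(- \frac{1}{15454}\right) + \frac{17}{6} \cdot \frac{1}{88} = - \frac{24856}{7727} + \frac{17}{528} = - \frac{12992609}{4079856}$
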